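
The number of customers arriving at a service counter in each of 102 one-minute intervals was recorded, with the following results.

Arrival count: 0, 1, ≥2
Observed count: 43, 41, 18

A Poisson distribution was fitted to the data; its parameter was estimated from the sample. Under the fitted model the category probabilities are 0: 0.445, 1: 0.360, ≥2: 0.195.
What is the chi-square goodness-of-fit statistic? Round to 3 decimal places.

0.804

Expected counts E_i = n·p_i: 102×0.445 = 45.39, 102×0.360 = 36.72, 102×0.195 = 19.89.
0: (43 − 45.39)²/45.39 = 5.7121/45.39 = 0.1258
1: (41 − 36.72)²/36.72 = 18.3184/36.72 = 0.4989
≥2: (18 − 19.89)²/19.89 = 3.5721/19.89 = 0.1796
Sum = 0.804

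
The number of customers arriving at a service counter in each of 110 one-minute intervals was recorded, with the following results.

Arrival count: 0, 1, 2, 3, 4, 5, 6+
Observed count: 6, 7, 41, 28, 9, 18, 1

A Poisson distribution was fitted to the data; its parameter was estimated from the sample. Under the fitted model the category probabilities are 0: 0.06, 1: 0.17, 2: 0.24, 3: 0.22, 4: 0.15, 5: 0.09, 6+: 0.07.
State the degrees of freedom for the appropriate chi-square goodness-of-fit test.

5

There are k = 7 categories and 1 parameter estimated from the data, so df = 7 − 1 − 1 = 5.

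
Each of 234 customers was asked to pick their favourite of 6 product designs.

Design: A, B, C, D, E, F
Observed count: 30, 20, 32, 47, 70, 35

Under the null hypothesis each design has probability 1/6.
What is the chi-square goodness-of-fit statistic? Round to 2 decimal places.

39.28

Under H₀ each category has probability 1/6, so each expected count is 234/6 = 39.
cat         O        E   (O−E)²/E
A          30       39      2.077
B          20       39      9.256
C          32       39      1.256
D          47       39      1.641
E          70       39     24.641
F          35       39      0.410
Sum = 39.28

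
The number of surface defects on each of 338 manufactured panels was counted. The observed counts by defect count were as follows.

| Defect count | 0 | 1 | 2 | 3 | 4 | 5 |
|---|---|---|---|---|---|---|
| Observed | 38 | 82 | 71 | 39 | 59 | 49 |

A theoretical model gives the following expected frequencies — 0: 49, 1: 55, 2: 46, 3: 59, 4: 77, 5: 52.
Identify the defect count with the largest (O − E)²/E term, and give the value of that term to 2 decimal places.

0: (38 − 49)²/49 = 121/49 = 2.469
1: (82 − 55)²/55 = 729/55 = 13.255
2: (71 − 46)²/46 = 625/46 = 13.587
3: (39 − 59)²/59 = 400/59 = 6.780
4: (59 − 77)²/77 = 324/77 = 4.208
5: (49 − 52)²/52 = 9/52 = 0.173
The largest term is for 2: 13.59.

2, 13.59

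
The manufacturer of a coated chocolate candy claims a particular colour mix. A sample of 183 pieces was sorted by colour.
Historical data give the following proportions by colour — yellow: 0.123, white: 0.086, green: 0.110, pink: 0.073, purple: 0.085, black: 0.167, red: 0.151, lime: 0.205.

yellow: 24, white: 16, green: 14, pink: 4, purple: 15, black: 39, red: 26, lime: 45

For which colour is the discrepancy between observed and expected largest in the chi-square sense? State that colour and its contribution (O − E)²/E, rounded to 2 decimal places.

Expected counts E_i = n·p_i: 183×0.123 = 22.509, 183×0.086 = 15.738, 183×0.110 = 20.13, 183×0.073 = 13.359, 183×0.085 = 15.555, 183×0.167 = 30.561, 183×0.151 = 27.633, 183×0.205 = 37.515.
cat         O        E   (O−E)²/E
yellow     24   22.509      0.099
white      16   15.738      0.004
green      14    20.13      1.867
pink        4   13.359      6.557
purple     15   15.555      0.020
black      39   30.561      2.330
red        26   27.633      0.097
lime       45   37.515      1.493
The largest term is for pink: 6.56.

pink, 6.56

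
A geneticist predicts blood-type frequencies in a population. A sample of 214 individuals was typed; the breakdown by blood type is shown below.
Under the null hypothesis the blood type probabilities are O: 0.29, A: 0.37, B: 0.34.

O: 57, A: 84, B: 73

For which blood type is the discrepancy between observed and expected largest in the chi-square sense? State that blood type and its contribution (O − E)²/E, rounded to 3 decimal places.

O, 0.413

Expected counts E_i = n·p_i: 214×0.29 = 62.06, 214×0.37 = 79.18, 214×0.34 = 72.76.
O: (57 − 62.06)²/62.06 = 25.6036/62.06 = 0.4126
A: (84 − 79.18)²/79.18 = 23.2324/79.18 = 0.2934
B: (73 − 72.76)²/72.76 = 0.0576/72.76 = 0.0008
The largest term is for O: 0.413.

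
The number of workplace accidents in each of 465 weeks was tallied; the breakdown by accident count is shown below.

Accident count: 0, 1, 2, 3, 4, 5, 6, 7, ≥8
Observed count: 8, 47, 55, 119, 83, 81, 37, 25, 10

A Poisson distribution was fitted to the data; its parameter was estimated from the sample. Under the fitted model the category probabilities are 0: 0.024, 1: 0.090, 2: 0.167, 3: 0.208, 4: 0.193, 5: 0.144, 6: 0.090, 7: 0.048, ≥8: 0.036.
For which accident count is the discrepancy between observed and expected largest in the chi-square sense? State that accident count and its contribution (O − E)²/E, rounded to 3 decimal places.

Expected counts E_i = n·p_i: 465×0.024 = 11.16, 465×0.090 = 41.85, 465×0.167 = 77.655, 465×0.208 = 96.72, 465×0.193 = 89.745, 465×0.144 = 66.96, 465×0.090 = 41.85, 465×0.048 = 22.32, 465×0.036 = 16.74.
χ² = (8−11.16)²/11.16 + (47−41.85)²/41.85 + (55−77.655)²/77.655 + (119−96.72)²/96.72 + (83−89.745)²/89.745 + (81−66.96)²/66.96 + (37−41.85)²/41.85 + (25−22.32)²/22.32 + (10−16.74)²/16.74
   = 0.8948 + 0.6338 + 6.6093 + 5.1323 + 0.5069 + 2.9439 + 0.5621 + 0.3218 + 2.7137
The largest term is for 2: 6.609.

2, 6.609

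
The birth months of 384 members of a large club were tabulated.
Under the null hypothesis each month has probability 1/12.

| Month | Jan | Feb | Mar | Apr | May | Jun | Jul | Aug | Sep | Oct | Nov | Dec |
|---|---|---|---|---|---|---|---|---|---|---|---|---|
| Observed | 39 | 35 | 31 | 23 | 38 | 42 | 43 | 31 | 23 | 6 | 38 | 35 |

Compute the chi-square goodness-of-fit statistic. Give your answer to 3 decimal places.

Expected count for each of the 12 categories: 384/12 = 32.
Jan: (39 − 32)²/32 = 49/32 = 1.5313
Feb: (35 − 32)²/32 = 9/32 = 0.2813
Mar: (31 − 32)²/32 = 1/32 = 0.0313
Apr: (23 − 32)²/32 = 81/32 = 2.5313
May: (38 − 32)²/32 = 36/32 = 1.1250
Jun: (42 − 32)²/32 = 100/32 = 3.1250
Jul: (43 − 32)²/32 = 121/32 = 3.7813
Aug: (31 − 32)²/32 = 1/32 = 0.0313
Sep: (23 − 32)²/32 = 81/32 = 2.5313
Oct: (6 − 32)²/32 = 676/32 = 21.1250
Nov: (38 − 32)²/32 = 36/32 = 1.1250
Dec: (35 − 32)²/32 = 9/32 = 0.2813
Sum = 37.500

37.500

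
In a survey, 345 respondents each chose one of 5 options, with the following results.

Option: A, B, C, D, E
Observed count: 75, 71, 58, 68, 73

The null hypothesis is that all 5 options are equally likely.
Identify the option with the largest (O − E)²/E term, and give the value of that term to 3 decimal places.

C, 1.754

Under H₀ each category has probability 1/5, so each expected count is 345/5 = 69.
A: (75 − 69)²/69 = 36/69 = 0.5217
B: (71 − 69)²/69 = 4/69 = 0.0580
C: (58 − 69)²/69 = 121/69 = 1.7536
D: (68 − 69)²/69 = 1/69 = 0.0145
E: (73 − 69)²/69 = 16/69 = 0.2319
The largest term is for C: 1.754.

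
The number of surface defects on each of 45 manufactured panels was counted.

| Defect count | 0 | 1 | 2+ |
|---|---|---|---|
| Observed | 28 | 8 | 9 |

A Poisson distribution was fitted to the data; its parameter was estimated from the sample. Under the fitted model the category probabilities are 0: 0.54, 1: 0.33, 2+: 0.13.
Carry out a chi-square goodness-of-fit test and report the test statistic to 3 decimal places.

5.419

Expected counts E_i = n·p_i: 45×0.54 = 24.3, 45×0.33 = 14.85, 45×0.13 = 5.85.
0: (28 − 24.3)²/24.3 = 13.69/24.3 = 0.5634
1: (8 − 14.85)²/14.85 = 46.9225/14.85 = 3.1598
2+: (9 − 5.85)²/5.85 = 9.9225/5.85 = 1.6962
Sum = 5.419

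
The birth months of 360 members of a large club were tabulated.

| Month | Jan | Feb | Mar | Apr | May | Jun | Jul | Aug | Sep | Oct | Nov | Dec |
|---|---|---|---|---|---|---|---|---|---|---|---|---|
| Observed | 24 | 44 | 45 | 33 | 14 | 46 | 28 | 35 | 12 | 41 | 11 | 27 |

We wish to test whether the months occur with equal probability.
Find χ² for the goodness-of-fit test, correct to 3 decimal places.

Expected count for each of the 12 categories: 360/12 = 30.
cat         O        E   (O−E)²/E
Jan        24       30     1.2000
Feb        44       30     6.5333
Mar        45       30     7.5000
Apr        33       30     0.3000
May        14       30     8.5333
Jun        46       30     8.5333
Jul        28       30     0.1333
Aug        35       30     0.8333
Sep        12       30    10.8000
Oct        41       30     4.0333
Nov        11       30    12.0333
Dec        27       30     0.3000
Sum = 60.733

60.733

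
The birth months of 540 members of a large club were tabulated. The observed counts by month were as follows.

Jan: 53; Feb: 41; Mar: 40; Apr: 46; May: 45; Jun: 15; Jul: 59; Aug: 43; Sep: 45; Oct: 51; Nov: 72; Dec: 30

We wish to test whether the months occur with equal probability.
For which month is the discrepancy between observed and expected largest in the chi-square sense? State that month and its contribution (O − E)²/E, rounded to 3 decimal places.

Jun, 20.000

Under H₀ each category has probability 1/12, so each expected count is 540/12 = 45.
Jan: (53 − 45)²/45 = 64/45 = 1.4222
Feb: (41 − 45)²/45 = 16/45 = 0.3556
Mar: (40 − 45)²/45 = 25/45 = 0.5556
Apr: (46 − 45)²/45 = 1/45 = 0.0222
May: (45 − 45)²/45 = 0/45 = 0.0000
Jun: (15 − 45)²/45 = 900/45 = 20.0000
Jul: (59 − 45)²/45 = 196/45 = 4.3556
Aug: (43 − 45)²/45 = 4/45 = 0.0889
Sep: (45 − 45)²/45 = 0/45 = 0.0000
Oct: (51 − 45)²/45 = 36/45 = 0.8000
Nov: (72 − 45)²/45 = 729/45 = 16.2000
Dec: (30 − 45)²/45 = 225/45 = 5.0000
The largest term is for Jun: 20.000.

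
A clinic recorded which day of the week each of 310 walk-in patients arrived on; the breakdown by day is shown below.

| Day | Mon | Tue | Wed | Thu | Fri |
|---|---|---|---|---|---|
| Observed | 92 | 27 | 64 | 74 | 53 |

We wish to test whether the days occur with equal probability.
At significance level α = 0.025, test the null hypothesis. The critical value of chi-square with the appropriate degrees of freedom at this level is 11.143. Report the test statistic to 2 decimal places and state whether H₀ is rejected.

Under H₀ each category has probability 1/5, so each expected count is 310/5 = 62.
χ² = (92−62)²/62 + (27−62)²/62 + (64−62)²/62 + (74−62)²/62 + (53−62)²/62
   = 14.516 + 19.758 + 0.065 + 2.323 + 1.306
Sum = 37.97
df = 4. Since 37.97 > 11.143, we reject H₀.

37.97; reject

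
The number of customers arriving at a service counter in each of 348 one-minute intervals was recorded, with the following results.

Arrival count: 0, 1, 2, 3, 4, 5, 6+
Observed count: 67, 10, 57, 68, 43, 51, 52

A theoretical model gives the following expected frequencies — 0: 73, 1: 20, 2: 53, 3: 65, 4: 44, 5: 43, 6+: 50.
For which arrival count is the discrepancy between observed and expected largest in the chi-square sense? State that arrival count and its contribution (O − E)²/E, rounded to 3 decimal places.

1, 5.000

0: (67 − 73)²/73 = 36/73 = 0.4932
1: (10 − 20)²/20 = 100/20 = 5.0000
2: (57 − 53)²/53 = 16/53 = 0.3019
3: (68 − 65)²/65 = 9/65 = 0.1385
4: (43 − 44)²/44 = 1/44 = 0.0227
5: (51 − 43)²/43 = 64/43 = 1.4884
6+: (52 − 50)²/50 = 4/50 = 0.0800
The largest term is for 1: 5.000.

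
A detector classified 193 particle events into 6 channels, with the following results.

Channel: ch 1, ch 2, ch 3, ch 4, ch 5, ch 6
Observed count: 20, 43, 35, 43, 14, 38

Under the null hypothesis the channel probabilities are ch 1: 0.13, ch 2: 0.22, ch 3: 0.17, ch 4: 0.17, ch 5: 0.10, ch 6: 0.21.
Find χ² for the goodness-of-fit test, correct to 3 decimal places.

5.964

Expected counts E_i = n·p_i: 193×0.13 = 25.09, 193×0.22 = 42.46, 193×0.17 = 32.81, 193×0.17 = 32.81, 193×0.10 = 19.3, 193×0.21 = 40.53.
ch 1: (20 − 25.09)²/25.09 = 25.9081/25.09 = 1.0326
ch 2: (43 − 42.46)²/42.46 = 0.2916/42.46 = 0.0069
ch 3: (35 − 32.81)²/32.81 = 4.7961/32.81 = 0.1462
ch 4: (43 − 32.81)²/32.81 = 103.8361/32.81 = 3.1648
ch 5: (14 − 19.3)²/19.3 = 28.09/19.3 = 1.4554
ch 6: (38 − 40.53)²/40.53 = 6.4009/40.53 = 0.1579
Sum = 5.964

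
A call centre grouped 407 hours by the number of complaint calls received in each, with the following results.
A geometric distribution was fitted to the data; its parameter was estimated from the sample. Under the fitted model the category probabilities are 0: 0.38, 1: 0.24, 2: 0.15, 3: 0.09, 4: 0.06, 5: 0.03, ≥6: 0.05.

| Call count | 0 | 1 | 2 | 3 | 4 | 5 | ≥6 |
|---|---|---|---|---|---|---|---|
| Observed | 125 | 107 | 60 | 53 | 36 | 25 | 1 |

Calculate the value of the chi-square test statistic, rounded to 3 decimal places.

Expected counts E_i = n·p_i: 407×0.38 = 154.66, 407×0.24 = 97.68, 407×0.15 = 61.05, 407×0.09 = 36.63, 407×0.06 = 24.42, 407×0.03 = 12.21, 407×0.05 = 20.35.
cat         O        E   (O−E)²/E
0         125   154.66     5.6881
1         107    97.68     0.8893
2          60    61.05     0.0181
3          53    36.63     7.3158
4          36    24.42     5.4913
5          25    12.21    13.3976
≥6          1    20.35    18.3991
Sum = 51.199

51.199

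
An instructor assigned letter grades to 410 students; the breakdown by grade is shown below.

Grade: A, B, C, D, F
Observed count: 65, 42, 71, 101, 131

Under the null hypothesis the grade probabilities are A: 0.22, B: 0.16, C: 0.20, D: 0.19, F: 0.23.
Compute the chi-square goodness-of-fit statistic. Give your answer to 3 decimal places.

Expected counts E_i = n·p_i: 410×0.22 = 90.2, 410×0.16 = 65.6, 410×0.20 = 82, 410×0.19 = 77.9, 410×0.23 = 94.3.
A: (65 − 90.2)²/90.2 = 635.04/90.2 = 7.0404
B: (42 − 65.6)²/65.6 = 556.96/65.6 = 8.4902
C: (71 − 82)²/82 = 121/82 = 1.4756
D: (101 − 77.9)²/77.9 = 533.61/77.9 = 6.8499
F: (131 − 94.3)²/94.3 = 1346.89/94.3 = 14.2830
Sum = 38.139

38.139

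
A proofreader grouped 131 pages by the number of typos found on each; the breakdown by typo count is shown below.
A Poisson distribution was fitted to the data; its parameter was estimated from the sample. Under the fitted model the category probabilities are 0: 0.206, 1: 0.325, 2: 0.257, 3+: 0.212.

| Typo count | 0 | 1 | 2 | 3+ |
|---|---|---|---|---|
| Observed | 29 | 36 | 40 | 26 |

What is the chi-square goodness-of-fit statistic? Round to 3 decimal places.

Expected counts E_i = n·p_i: 131×0.206 = 26.986, 131×0.325 = 42.575, 131×0.257 = 33.667, 131×0.212 = 27.772.
χ² = (29−26.986)²/26.986 + (36−42.575)²/42.575 + (40−33.667)²/33.667 + (26−27.772)²/27.772
   = 0.1503 + 1.0154 + 1.1913 + 0.1131
Sum = 2.470

2.470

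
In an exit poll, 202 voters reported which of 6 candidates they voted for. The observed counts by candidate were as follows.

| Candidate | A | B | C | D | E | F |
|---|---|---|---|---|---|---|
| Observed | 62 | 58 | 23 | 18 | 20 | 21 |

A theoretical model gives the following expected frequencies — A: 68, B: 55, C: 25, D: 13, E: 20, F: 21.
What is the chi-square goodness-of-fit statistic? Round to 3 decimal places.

2.776

χ² = (62−68)²/68 + (58−55)²/55 + (23−25)²/25 + (18−13)²/13 + (20−20)²/20 + (21−21)²/21
   = 0.5294 + 0.1636 + 0.1600 + 1.9231 + 0.0000 + 0.0000
Sum = 2.776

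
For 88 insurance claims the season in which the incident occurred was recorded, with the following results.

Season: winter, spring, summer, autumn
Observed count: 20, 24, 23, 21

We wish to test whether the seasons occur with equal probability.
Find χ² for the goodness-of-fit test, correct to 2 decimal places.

0.45

Under H₀ each category has probability 1/4, so each expected count is 88/4 = 22.
winter: (20 − 22)²/22 = 4/22 = 0.182
spring: (24 − 22)²/22 = 4/22 = 0.182
summer: (23 − 22)²/22 = 1/22 = 0.045
autumn: (21 − 22)²/22 = 1/22 = 0.045
Sum = 0.45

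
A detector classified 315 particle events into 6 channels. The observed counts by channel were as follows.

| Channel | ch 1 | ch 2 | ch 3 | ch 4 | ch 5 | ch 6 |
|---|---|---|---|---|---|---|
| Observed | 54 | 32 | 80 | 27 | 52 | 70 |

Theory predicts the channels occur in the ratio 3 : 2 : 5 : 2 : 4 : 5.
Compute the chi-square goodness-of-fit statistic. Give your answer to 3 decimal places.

3.967

Ratio total = 21. Expected counts: 315×3/21 = 45, 315×2/21 = 30, 315×5/21 = 75, 315×2/21 = 30, 315×4/21 = 60, 315×5/21 = 75.
cat         O        E   (O−E)²/E
ch 1       54       45     1.8000
ch 2       32       30     0.1333
ch 3       80       75     0.3333
ch 4       27       30     0.3000
ch 5       52       60     1.0667
ch 6       70       75     0.3333
Sum = 3.967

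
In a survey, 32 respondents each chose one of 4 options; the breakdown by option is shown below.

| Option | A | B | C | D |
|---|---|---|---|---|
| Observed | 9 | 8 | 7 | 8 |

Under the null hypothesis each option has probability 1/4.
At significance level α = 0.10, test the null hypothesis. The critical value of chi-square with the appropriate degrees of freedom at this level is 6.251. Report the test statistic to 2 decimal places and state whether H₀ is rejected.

0.25; do not reject

Under H₀ each category has probability 1/4, so each expected count is 32/4 = 8.
cat         O        E   (O−E)²/E
A           9        8      0.125
B           8        8      0.000
C           7        8      0.125
D           8        8      0.000
Sum = 0.25
df = 3. Since 0.25 < 6.251, we do not reject H₀.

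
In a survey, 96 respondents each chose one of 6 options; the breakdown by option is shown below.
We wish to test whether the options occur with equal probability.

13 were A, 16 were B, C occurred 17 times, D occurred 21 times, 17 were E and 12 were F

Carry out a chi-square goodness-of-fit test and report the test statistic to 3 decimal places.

3.250

Under H₀ each category has probability 1/6, so each expected count is 96/6 = 16.
χ² = (13−16)²/16 + (16−16)²/16 + (17−16)²/16 + (21−16)²/16 + (17−16)²/16 + (12−16)²/16
   = 0.5625 + 0.0000 + 0.0625 + 1.5625 + 0.0625 + 1.0000
Sum = 3.250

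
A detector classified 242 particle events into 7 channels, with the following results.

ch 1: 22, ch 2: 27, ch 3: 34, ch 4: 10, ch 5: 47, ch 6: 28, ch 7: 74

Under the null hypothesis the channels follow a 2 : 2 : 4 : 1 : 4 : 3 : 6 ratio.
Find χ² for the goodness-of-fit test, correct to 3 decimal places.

Ratio total = 22. Expected counts: 242×2/22 = 22, 242×2/22 = 22, 242×4/22 = 44, 242×1/22 = 11, 242×4/22 = 44, 242×3/22 = 33, 242×6/22 = 66.
χ² = (22−22)²/22 + (27−22)²/22 + (34−44)²/44 + (10−11)²/11 + (47−44)²/44 + (28−33)²/33 + (74−66)²/66
   = 0.0000 + 1.1364 + 2.2727 + 0.0909 + 0.2045 + 0.7576 + 0.9697
Sum = 5.432

5.432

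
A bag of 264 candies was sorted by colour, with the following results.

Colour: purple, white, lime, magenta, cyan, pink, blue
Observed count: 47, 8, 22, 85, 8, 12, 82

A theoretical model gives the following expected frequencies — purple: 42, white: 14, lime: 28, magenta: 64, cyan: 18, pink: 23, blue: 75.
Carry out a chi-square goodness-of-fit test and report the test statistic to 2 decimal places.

22.81

purple: (47 − 42)²/42 = 25/42 = 0.595
white: (8 − 14)²/14 = 36/14 = 2.571
lime: (22 − 28)²/28 = 36/28 = 1.286
magenta: (85 − 64)²/64 = 441/64 = 6.891
cyan: (8 − 18)²/18 = 100/18 = 5.556
pink: (12 − 23)²/23 = 121/23 = 5.261
blue: (82 − 75)²/75 = 49/75 = 0.653
Sum = 22.81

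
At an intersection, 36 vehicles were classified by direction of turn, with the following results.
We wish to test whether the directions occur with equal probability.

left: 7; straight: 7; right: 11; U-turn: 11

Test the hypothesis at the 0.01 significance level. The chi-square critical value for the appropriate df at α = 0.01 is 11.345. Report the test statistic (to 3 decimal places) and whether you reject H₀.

Under H₀ each category has probability 1/4, so each expected count is 36/4 = 9.
χ² = (7−9)²/9 + (7−9)²/9 + (11−9)²/9 + (11−9)²/9
   = 0.4444 + 0.4444 + 0.4444 + 0.4444
Sum = 1.778
df = 3. Since 1.778 < 11.345, we do not reject H₀.

1.778; do not reject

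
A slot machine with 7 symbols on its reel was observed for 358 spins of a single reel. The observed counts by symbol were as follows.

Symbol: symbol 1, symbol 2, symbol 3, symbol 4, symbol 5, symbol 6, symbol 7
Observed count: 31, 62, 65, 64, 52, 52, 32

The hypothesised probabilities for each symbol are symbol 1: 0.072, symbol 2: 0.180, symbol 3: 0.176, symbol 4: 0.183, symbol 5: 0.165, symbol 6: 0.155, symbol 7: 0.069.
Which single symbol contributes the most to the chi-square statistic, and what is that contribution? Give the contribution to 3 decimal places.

symbol 7, 2.156

Expected counts E_i = n·p_i: 358×0.072 = 25.776, 358×0.180 = 64.44, 358×0.176 = 63.008, 358×0.183 = 65.514, 358×0.165 = 59.07, 358×0.155 = 55.49, 358×0.069 = 24.702.
χ² = (31−25.776)²/25.776 + (62−64.44)²/64.44 + (65−63.008)²/63.008 + (64−65.514)²/65.514 + (52−59.07)²/59.07 + (52−55.49)²/55.49 + (32−24.702)²/24.702
   = 1.0587 + 0.0924 + 0.0630 + 0.0350 + 0.8462 + 0.2195 + 2.1561
The largest term is for symbol 7: 2.156.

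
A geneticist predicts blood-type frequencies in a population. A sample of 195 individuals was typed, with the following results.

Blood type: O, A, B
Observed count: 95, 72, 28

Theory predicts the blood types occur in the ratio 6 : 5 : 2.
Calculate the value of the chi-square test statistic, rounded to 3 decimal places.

0.531

Ratio total = 13. Expected counts: 195×6/13 = 90, 195×5/13 = 75, 195×2/13 = 30.
cat         O        E   (O−E)²/E
O          95       90     0.2778
A          72       75     0.1200
B          28       30     0.1333
Sum = 0.531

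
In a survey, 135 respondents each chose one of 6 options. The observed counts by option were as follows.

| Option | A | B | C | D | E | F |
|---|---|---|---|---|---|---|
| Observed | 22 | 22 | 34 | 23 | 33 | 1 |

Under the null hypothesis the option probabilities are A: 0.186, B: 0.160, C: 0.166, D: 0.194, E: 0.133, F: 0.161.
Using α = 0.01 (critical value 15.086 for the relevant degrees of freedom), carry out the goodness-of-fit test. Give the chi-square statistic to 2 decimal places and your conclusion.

39.16; reject

Expected counts E_i = n·p_i: 135×0.186 = 25.11, 135×0.160 = 21.6, 135×0.166 = 22.41, 135×0.194 = 26.19, 135×0.133 = 17.955, 135×0.161 = 21.735.
A: (22 − 25.11)²/25.11 = 9.6721/25.11 = 0.385
B: (22 − 21.6)²/21.6 = 0.16/21.6 = 0.007
C: (34 − 22.41)²/22.41 = 134.3281/22.41 = 5.994
D: (23 − 26.19)²/26.19 = 10.1761/26.19 = 0.389
E: (33 − 17.955)²/17.955 = 226.352025/17.955 = 12.607
F: (1 − 21.735)²/21.735 = 429.940225/21.735 = 19.781
Sum = 39.16
df = 5. Since 39.16 > 15.086, we reject H₀.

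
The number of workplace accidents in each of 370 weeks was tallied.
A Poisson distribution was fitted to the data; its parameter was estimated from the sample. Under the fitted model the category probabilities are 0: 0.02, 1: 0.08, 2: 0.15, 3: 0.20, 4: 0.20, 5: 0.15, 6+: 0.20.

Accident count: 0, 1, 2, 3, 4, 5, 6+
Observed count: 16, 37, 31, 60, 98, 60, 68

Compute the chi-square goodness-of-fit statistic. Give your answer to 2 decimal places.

33.94

Expected counts E_i = n·p_i: 370×0.02 = 7.4, 370×0.08 = 29.6, 370×0.15 = 55.5, 370×0.20 = 74, 370×0.20 = 74, 370×0.15 = 55.5, 370×0.20 = 74.
cat         O        E   (O−E)²/E
0          16      7.4      9.995
1          37     29.6      1.850
2          31     55.5     10.815
3          60       74      2.649
4          98       74      7.784
5          60     55.5      0.365
6+         68       74      0.486
Sum = 33.94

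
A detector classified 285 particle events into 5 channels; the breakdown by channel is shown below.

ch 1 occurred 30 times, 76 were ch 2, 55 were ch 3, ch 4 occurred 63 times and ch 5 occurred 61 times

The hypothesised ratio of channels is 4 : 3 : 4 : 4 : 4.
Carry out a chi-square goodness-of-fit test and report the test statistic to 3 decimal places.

Ratio total = 19. Expected counts: 285×4/19 = 60, 285×3/19 = 45, 285×4/19 = 60, 285×4/19 = 60, 285×4/19 = 60.
cat         O        E   (O−E)²/E
ch 1       30       60    15.0000
ch 2       76       45    21.3556
ch 3       55       60     0.4167
ch 4       63       60     0.1500
ch 5       61       60     0.0167
Sum = 36.939

36.939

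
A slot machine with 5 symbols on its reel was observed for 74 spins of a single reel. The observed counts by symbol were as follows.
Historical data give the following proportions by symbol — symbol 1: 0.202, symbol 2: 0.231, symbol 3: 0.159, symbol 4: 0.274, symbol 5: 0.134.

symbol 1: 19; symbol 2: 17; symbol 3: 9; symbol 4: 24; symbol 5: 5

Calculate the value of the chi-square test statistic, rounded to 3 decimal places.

4.870

Expected counts E_i = n·p_i: 74×0.202 = 14.948, 74×0.231 = 17.094, 74×0.159 = 11.766, 74×0.274 = 20.276, 74×0.134 = 9.916.
χ² = (19−14.948)²/14.948 + (17−17.094)²/17.094 + (9−11.766)²/11.766 + (24−20.276)²/20.276 + (5−9.916)²/9.916
   = 1.0984 + 0.0005 + 0.6502 + 0.6840 + 2.4372
Sum = 4.870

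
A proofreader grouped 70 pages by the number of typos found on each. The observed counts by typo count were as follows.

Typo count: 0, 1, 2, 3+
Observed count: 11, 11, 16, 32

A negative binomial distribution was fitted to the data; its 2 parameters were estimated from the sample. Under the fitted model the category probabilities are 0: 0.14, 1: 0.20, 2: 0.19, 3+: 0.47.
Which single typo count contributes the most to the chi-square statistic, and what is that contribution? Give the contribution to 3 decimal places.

1, 0.643

Expected counts E_i = n·p_i: 70×0.14 = 9.8, 70×0.20 = 14, 70×0.19 = 13.3, 70×0.47 = 32.9.
χ² = (11−9.8)²/9.8 + (11−14)²/14 + (16−13.3)²/13.3 + (32−32.9)²/32.9
   = 0.1469 + 0.6429 + 0.5481 + 0.0246
The largest term is for 1: 0.643.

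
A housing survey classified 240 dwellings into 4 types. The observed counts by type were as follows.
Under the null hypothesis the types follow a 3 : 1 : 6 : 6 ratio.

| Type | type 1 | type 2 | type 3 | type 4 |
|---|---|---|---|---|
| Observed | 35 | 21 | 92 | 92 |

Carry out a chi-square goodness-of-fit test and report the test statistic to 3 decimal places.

4.711

Ratio total = 16. Expected counts: 240×3/16 = 45, 240×1/16 = 15, 240×6/16 = 90, 240×6/16 = 90.
χ² = (35−45)²/45 + (21−15)²/15 + (92−90)²/90 + (92−90)²/90
   = 2.2222 + 2.4000 + 0.0444 + 0.0444
Sum = 4.711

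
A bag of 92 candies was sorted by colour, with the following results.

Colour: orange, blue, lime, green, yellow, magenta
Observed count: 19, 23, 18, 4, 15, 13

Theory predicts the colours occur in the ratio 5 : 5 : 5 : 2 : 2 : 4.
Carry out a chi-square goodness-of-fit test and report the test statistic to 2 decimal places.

9.39

Ratio total = 23. Expected counts: 92×5/23 = 20, 92×5/23 = 20, 92×5/23 = 20, 92×2/23 = 8, 92×2/23 = 8, 92×4/23 = 16.
cat          O        E   (O−E)²/E
orange      19       20      0.050
blue        23       20      0.450
lime        18       20      0.200
green        4        8      2.000
yellow      15        8      6.125
magenta     13       16      0.563
Sum = 9.39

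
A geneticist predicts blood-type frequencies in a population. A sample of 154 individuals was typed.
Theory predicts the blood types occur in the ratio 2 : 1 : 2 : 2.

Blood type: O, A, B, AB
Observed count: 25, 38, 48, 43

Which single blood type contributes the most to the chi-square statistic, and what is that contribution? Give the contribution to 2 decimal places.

A, 11.64

Ratio total = 7. Expected counts: 154×2/7 = 44, 154×1/7 = 22, 154×2/7 = 44, 154×2/7 = 44.
cat         O        E   (O−E)²/E
O          25       44      8.205
A          38       22     11.636
B          48       44      0.364
AB         43       44      0.023
The largest term is for A: 11.64.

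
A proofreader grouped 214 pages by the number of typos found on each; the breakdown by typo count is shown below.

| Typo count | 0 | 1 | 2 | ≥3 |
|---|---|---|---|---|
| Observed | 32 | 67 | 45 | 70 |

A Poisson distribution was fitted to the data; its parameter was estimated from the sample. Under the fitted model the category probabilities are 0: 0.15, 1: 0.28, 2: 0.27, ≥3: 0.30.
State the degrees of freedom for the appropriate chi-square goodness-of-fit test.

2

There are k = 4 categories and 1 parameter estimated from the data, so df = 4 − 1 − 1 = 2.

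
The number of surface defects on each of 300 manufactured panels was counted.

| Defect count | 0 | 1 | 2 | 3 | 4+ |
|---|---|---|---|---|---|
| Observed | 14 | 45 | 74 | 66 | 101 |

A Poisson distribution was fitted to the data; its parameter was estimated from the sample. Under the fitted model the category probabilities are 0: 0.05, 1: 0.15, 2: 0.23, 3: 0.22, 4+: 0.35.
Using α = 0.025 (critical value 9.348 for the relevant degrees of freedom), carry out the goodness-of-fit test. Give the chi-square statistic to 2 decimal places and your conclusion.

Expected counts E_i = n·p_i: 300×0.05 = 15, 300×0.15 = 45, 300×0.23 = 69, 300×0.22 = 66, 300×0.35 = 105.
cat         O        E   (O−E)²/E
0          14       15      0.067
1          45       45      0.000
2          74       69      0.362
3          66       66      0.000
4+        101      105      0.152
Sum = 0.58
df = 3. Since 0.58 < 9.348, we do not reject H₀.

0.58; do not reject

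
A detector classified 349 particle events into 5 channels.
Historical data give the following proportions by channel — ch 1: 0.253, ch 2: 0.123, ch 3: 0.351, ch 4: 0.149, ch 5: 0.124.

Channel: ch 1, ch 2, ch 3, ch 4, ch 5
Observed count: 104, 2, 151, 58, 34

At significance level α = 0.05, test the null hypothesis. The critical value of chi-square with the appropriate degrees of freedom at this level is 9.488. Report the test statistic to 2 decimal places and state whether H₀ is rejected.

51.12; reject

Expected counts E_i = n·p_i: 349×0.253 = 88.297, 349×0.123 = 42.927, 349×0.351 = 122.499, 349×0.149 = 52.001, 349×0.124 = 43.276.
ch 1: (104 − 88.297)²/88.297 = 246.584209/88.297 = 2.793
ch 2: (2 − 42.927)²/42.927 = 1675.019329/42.927 = 39.020
ch 3: (151 − 122.499)²/122.499 = 812.307001/122.499 = 6.631
ch 4: (58 − 52.001)²/52.001 = 35.988001/52.001 = 0.692
ch 5: (34 − 43.276)²/43.276 = 86.044176/43.276 = 1.988
Sum = 51.12
df = 4. Since 51.12 > 9.488, we reject H₀.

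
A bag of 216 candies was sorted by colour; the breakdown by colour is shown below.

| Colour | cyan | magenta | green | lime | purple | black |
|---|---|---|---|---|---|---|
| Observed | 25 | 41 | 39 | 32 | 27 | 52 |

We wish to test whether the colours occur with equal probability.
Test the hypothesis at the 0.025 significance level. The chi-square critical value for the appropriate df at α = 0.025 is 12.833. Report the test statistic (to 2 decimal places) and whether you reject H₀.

Expected count for each of the 6 categories: 216/6 = 36.
cyan: (25 − 36)²/36 = 121/36 = 3.361
magenta: (41 − 36)²/36 = 25/36 = 0.694
green: (39 − 36)²/36 = 9/36 = 0.250
lime: (32 − 36)²/36 = 16/36 = 0.444
purple: (27 − 36)²/36 = 81/36 = 2.250
black: (52 − 36)²/36 = 256/36 = 7.111
Sum = 14.11
df = 5. Since 14.11 > 12.833, we reject H₀.

14.11; reject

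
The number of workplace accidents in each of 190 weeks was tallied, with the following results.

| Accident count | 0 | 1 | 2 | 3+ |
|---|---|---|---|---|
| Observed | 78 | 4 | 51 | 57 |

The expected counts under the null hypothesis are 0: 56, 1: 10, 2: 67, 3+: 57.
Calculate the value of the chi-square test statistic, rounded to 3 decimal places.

0: (78 − 56)²/56 = 484/56 = 8.6429
1: (4 − 10)²/10 = 36/10 = 3.6000
2: (51 − 67)²/67 = 256/67 = 3.8209
3+: (57 − 57)²/57 = 0/57 = 0.0000
Sum = 16.064

16.064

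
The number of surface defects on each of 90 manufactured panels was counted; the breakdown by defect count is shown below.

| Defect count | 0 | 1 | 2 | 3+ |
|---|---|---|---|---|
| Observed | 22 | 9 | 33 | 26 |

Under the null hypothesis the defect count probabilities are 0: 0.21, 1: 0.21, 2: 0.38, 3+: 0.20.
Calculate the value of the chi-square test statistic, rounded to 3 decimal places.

9.292

Expected counts E_i = n·p_i: 90×0.21 = 18.9, 90×0.21 = 18.9, 90×0.38 = 34.2, 90×0.20 = 18.
χ² = (22−18.9)²/18.9 + (9−18.9)²/18.9 + (33−34.2)²/34.2 + (26−18)²/18
   = 0.5085 + 5.1857 + 0.0421 + 3.5556
Sum = 9.292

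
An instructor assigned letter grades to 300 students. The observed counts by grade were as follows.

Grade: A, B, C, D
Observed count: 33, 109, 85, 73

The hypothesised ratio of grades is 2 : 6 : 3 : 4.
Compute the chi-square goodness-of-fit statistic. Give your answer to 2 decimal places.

Ratio total = 15. Expected counts: 300×2/15 = 40, 300×6/15 = 120, 300×3/15 = 60, 300×4/15 = 80.
χ² = (33−40)²/40 + (109−120)²/120 + (85−60)²/60 + (73−80)²/80
   = 1.225 + 1.008 + 10.417 + 0.613
Sum = 13.26

13.26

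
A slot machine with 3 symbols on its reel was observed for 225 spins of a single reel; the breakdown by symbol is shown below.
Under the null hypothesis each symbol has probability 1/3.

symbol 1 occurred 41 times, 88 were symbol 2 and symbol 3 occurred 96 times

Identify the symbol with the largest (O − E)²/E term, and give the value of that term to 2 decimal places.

Under H₀ each category has probability 1/3, so each expected count is 225/3 = 75.
χ² = (41−75)²/75 + (88−75)²/75 + (96−75)²/75
   = 15.413 + 2.253 + 5.880
The largest term is for symbol 1: 15.41.

symbol 1, 15.41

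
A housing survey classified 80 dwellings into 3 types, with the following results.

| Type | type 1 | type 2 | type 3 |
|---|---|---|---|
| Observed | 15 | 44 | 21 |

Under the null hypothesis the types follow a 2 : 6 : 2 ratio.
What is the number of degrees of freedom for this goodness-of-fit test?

There are k = 3 categories and no parameters were estimated from the data, so df = 3 − 1 = 2.

2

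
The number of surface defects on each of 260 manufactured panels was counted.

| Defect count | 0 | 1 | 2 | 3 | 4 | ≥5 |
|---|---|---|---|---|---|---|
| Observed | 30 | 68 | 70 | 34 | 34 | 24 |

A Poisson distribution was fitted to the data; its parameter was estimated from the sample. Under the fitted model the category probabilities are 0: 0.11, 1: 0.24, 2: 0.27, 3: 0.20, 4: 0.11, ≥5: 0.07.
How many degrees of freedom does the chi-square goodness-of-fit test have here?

4

There are k = 6 categories and 1 parameter estimated from the data, so df = 6 − 1 − 1 = 4.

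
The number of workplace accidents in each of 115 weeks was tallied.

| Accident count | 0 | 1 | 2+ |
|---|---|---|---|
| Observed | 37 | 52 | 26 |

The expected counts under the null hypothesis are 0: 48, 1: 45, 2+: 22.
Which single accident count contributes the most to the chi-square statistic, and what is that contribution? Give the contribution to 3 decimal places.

cat         O        E   (O−E)²/E
0          37       48     2.5208
1          52       45     1.0889
2+         26       22     0.7273
The largest term is for 0: 2.521.

0, 2.521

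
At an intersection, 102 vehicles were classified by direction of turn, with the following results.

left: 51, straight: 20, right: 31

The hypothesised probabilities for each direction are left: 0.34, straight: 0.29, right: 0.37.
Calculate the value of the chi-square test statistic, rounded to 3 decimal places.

Expected counts E_i = n·p_i: 102×0.34 = 34.68, 102×0.29 = 29.58, 102×0.37 = 37.74.
χ² = (51−34.68)²/34.68 + (20−29.58)²/29.58 + (31−37.74)²/37.74
   = 7.6800 + 3.1027 + 1.2037
Sum = 11.986

11.986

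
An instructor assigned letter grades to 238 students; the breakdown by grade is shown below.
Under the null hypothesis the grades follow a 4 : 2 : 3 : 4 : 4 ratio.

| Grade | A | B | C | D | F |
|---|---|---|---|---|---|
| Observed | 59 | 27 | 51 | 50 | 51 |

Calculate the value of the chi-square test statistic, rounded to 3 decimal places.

Ratio total = 17. Expected counts: 238×4/17 = 56, 238×2/17 = 28, 238×3/17 = 42, 238×4/17 = 56, 238×4/17 = 56.
χ² = (59−56)²/56 + (27−28)²/28 + (51−42)²/42 + (50−56)²/56 + (51−56)²/56
   = 0.1607 + 0.0357 + 1.9286 + 0.6429 + 0.4464
Sum = 3.214

3.214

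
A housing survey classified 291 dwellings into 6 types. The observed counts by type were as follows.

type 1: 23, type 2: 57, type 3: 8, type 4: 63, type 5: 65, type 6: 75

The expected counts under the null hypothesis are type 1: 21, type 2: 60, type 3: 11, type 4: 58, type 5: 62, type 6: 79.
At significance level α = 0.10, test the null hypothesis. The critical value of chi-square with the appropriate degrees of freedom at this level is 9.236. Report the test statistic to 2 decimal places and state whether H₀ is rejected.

1.94; do not reject

cat         O        E   (O−E)²/E
type 1     23       21      0.190
type 2     57       60      0.150
type 3      8       11      0.818
type 4     63       58      0.431
type 5     65       62      0.145
type 6     75       79      0.203
Sum = 1.94
df = 5. Since 1.94 < 9.236, we do not reject H₀.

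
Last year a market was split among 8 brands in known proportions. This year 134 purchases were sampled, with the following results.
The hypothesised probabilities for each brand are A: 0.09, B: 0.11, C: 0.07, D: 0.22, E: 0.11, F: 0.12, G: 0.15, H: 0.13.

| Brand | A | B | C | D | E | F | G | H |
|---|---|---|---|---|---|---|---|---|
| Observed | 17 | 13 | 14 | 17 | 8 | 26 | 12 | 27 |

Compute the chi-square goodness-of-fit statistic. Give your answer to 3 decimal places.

27.522

Expected counts E_i = n·p_i: 134×0.09 = 12.06, 134×0.11 = 14.74, 134×0.07 = 9.38, 134×0.22 = 29.48, 134×0.11 = 14.74, 134×0.12 = 16.08, 134×0.15 = 20.1, 134×0.13 = 17.42.
A: (17 − 12.06)²/12.06 = 24.4036/12.06 = 2.0235
B: (13 − 14.74)²/14.74 = 3.0276/14.74 = 0.2054
C: (14 − 9.38)²/9.38 = 21.3444/9.38 = 2.2755
D: (17 − 29.48)²/29.48 = 155.7504/29.48 = 5.2833
E: (8 − 14.74)²/14.74 = 45.4276/14.74 = 3.0819
F: (26 − 16.08)²/16.08 = 98.4064/16.08 = 6.1198
G: (12 − 20.1)²/20.1 = 65.61/20.1 = 3.2642
H: (27 − 17.42)²/17.42 = 91.7764/17.42 = 5.2685
Sum = 27.522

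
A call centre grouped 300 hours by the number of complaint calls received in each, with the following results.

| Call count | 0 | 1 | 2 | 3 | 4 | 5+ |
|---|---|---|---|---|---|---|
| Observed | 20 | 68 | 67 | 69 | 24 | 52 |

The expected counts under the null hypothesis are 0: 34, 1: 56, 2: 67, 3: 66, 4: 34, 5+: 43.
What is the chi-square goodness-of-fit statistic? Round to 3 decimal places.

13.297

χ² = (20−34)²/34 + (68−56)²/56 + (67−67)²/67 + (69−66)²/66 + (24−34)²/34 + (52−43)²/43
   = 5.7647 + 2.5714 + 0.0000 + 0.1364 + 2.9412 + 1.8837
Sum = 13.297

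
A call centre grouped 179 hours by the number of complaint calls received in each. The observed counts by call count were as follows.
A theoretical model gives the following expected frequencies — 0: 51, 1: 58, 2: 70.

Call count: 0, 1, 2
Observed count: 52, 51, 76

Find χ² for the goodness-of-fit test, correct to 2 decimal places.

χ² = (52−51)²/51 + (51−58)²/58 + (76−70)²/70
   = 0.020 + 0.845 + 0.514
Sum = 1.38

1.38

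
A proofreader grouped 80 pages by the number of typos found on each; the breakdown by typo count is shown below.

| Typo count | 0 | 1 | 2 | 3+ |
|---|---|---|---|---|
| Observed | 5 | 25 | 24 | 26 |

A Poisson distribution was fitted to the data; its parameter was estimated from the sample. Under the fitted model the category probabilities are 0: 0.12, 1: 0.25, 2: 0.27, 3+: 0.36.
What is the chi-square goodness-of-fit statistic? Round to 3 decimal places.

Expected counts E_i = n·p_i: 80×0.12 = 9.6, 80×0.25 = 20, 80×0.27 = 21.6, 80×0.36 = 28.8.
0: (5 − 9.6)²/9.6 = 21.16/9.6 = 2.2042
1: (25 − 20)²/20 = 25/20 = 1.2500
2: (24 − 21.6)²/21.6 = 5.76/21.6 = 0.2667
3+: (26 − 28.8)²/28.8 = 7.84/28.8 = 0.2722
Sum = 3.993

3.993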